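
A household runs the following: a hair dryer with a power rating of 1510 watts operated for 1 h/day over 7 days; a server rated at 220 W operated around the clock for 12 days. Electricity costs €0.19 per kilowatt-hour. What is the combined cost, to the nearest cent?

€14.05

hair dryer: Runtime = 1 h/day × 7 days = 7 h
hair dryer: 1.51 kW × 7 h = 10.57 kWh
server: Runtime = 24 h × 12 = 288 h
server: 0.22 kW × 288 h = 63.36 kWh
Total energy = 73.93 kWh
Cost = 73.93 × €0.19 = €14.05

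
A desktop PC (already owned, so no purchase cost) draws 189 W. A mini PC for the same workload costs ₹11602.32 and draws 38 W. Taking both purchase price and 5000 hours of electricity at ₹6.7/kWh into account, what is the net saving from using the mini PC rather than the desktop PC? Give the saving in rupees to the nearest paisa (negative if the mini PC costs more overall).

desktop PC: ₹0.00 + (189/1000) kW × 5000 h × ₹6.7 = ₹0.00 + ₹6331.5 = ₹6331.5
mini PC: ₹11602.32 + (38/1000) kW × 5000 h × ₹6.7 = ₹11602.32 + ₹1273 = ₹12875.32
Saving = ₹6331.5 − ₹12875.32 = −₹6543.82

-₹6543.82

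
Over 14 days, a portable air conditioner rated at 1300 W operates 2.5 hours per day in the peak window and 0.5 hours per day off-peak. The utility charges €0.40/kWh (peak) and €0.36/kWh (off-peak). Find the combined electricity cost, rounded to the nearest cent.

Peak energy = 1.3 kW × 2.5 h × 14 = 45.5 kWh
Off-peak energy = 1.3 kW × 0.5 h × 14 = 9.1 kWh
Cost = 45.5 × €0.40 + 9.1 × €0.36 = €18.2 + €3.276 = €21.48

€21.48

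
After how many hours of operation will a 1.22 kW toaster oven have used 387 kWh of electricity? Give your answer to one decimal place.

317.2 h

Hours = 387 kWh ÷ 1.22 kW = 317.2 h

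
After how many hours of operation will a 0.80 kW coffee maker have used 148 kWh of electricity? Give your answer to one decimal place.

Hours = 148 kWh ÷ 0.8 kW = 185.0 h

185.0 h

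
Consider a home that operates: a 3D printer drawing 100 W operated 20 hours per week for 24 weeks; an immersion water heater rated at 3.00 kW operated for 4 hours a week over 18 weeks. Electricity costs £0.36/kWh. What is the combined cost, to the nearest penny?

£95.04

3D printer: Runtime = 20 h/week × 24 weeks = 480 h
3D printer: 0.1 kW × 480 h = 48 kWh
immersion water heater: Runtime = 4 h/week × 18 weeks = 72 h
immersion water heater: 3 kW × 72 h = 216 kWh
Total energy = 264 kWh
Cost = 264 × £0.36 = £95.04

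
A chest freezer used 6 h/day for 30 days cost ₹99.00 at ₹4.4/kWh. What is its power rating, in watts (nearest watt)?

125 W

Energy = ₹99.00 ÷ ₹4.4/kWh = 22.5 kWh
Runtime = 6 h/day × 30 days = 180 h
Power = 22.5 kWh ÷ 180 h = 0.125 kW = 125 W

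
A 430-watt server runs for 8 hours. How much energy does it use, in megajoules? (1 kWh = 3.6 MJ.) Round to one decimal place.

12.4 MJ

Energy = 0.43 kW × 8 h = 3.44 kWh
= 3.44 × 3.6 MJ = 12.4 MJ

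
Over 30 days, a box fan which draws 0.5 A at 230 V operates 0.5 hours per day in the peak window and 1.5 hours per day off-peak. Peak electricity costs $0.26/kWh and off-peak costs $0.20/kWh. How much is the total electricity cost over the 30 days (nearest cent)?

Power = 0.5 A × 230 V = 115 W = 0.115 kW
Peak energy = 0.115 kW × 0.5 h × 30 = 1.725 kWh
Off-peak energy = 0.115 kW × 1.5 h × 30 = 5.175 kWh
Cost = 1.725 × $0.26 + 5.175 × $0.20 = $0.4485 + $1.035 = $1.48

$1.48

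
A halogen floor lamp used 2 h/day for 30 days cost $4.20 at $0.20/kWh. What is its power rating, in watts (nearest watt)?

350 W

Energy = $4.20 ÷ $0.20/kWh = 21 kWh
Runtime = 2 h/day × 30 days = 60 h
Power = 21 kWh ÷ 60 h = 0.35 kW = 350 W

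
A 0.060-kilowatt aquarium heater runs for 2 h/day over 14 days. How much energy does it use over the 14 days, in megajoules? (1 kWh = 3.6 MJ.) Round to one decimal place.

Runtime = 2 h/day × 14 days = 28 h
Energy = 0.06 kW × 28 h = 1.68 kWh
= 1.68 × 3.6 MJ = 6.0 MJ

6.0 MJ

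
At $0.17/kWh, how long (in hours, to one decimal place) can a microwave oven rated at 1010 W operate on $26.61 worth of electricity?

Energy available = $26.61 ÷ $0.17/kWh = 156.5294 kWh
Hours = 156.5294 kWh ÷ 1.01 kW = 155.0 h

155.0 h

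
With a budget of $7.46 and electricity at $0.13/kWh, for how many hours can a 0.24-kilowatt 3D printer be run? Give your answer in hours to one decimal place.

239.1 h

Energy available = $7.46 ÷ $0.13/kWh = 57.3846 kWh
Hours = 57.3846 kWh ÷ 0.24 kW = 239.1 h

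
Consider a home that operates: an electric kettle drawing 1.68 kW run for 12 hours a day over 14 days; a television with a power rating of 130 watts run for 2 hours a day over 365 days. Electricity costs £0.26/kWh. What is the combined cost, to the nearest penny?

electric kettle: Runtime = 12 h/day × 14 days = 168 h
electric kettle: 1.68 kW × 168 h = 282.24 kWh
television: Runtime = 2 h/day × 365 days = 730 h
television: 0.13 kW × 730 h = 94.9 kWh
Total energy = 377.14 kWh
Cost = 377.14 × £0.26 = £98.06

£98.06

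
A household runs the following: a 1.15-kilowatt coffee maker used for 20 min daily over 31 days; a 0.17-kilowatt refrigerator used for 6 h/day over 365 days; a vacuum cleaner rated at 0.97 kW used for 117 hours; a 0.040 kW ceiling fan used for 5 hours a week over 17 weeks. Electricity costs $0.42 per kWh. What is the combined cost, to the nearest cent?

coffee maker: Runtime = 20 min × 31 = 620 min = 10.333333… h
coffee maker: 1.15 kW × 10.333333… h = 11.883333… kWh
refrigerator: Runtime = 6 h/day × 365 days = 2190 h
refrigerator: 0.17 kW × 2190 h = 372.3 kWh
vacuum cleaner: 0.97 kW × 117 h = 113.49 kWh
ceiling fan: Runtime = 5 h/week × 17 weeks = 85 h
ceiling fan: 0.04 kW × 85 h = 3.4 kWh
Total energy = 501.073333… kWh
Cost = 501.073333… × $0.42 = $210.45

$210.45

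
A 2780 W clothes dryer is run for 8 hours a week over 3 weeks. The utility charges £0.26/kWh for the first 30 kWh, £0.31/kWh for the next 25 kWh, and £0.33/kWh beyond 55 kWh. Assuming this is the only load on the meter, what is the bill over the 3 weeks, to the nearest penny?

Runtime = 8 h/week × 3 weeks = 24 h
Energy = 2.78 kW × 24 h = 66.72 kWh
Tier 1 (0–30 kWh): 30 × £0.26 = £7.8
Tier 2 (30–55 kWh): 25 × £0.31 = £7.75
Above 55 kWh: 11.72 × £0.33 = £3.8676
Bill = £19.42

£19.42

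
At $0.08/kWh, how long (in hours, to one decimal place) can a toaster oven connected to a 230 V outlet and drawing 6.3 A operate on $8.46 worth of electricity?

Power = 6.3 A × 230 V = 1449 W = 1.449 kW
Energy available = $8.46 ÷ $0.08/kWh = 105.75 kWh
Hours = 105.75 kWh ÷ 1.449 kW = 73.0 h

73.0 h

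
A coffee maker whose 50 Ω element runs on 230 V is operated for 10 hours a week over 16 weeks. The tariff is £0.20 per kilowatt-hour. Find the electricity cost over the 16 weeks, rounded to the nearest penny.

Power = V²/R = 230²/50 = 1058 W = 1.058 kW
Runtime = 10 h/week × 16 weeks = 160 h
Energy = 1.058 kW × 160 h = 169.28 kWh
Cost = 169.28 kWh × £0.20/kWh = £33.86

£33.86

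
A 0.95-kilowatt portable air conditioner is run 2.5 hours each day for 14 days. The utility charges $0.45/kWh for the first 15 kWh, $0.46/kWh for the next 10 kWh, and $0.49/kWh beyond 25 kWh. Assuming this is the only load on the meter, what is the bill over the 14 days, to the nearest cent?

Runtime = 2.5 h/day × 14 days = 35 h
Energy = 0.95 kW × 35 h = 33.25 kWh
Tier 1 (0–15 kWh): 15 × $0.45 = $6.75
Tier 2 (15–25 kWh): 10 × $0.46 = $4.6
Above 25 kWh: 8.25 × $0.49 = $4.0425
Bill = $15.39

$15.39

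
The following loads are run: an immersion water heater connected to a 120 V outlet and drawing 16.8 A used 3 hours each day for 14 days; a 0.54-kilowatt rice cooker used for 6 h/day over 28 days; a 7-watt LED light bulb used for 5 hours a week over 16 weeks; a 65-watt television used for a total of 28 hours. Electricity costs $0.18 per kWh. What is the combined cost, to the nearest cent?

$32.00

immersion water heater: Power = 16.8 A × 120 V = 2016 W = 2.016 kW
immersion water heater: Runtime = 3 h/day × 14 days = 42 h
immersion water heater: 2.016 kW × 42 h = 84.672 kWh
rice cooker: Runtime = 6 h/day × 28 days = 168 h
rice cooker: 0.54 kW × 168 h = 90.72 kWh
LED light bulb: Runtime = 5 h/week × 16 weeks = 80 h
LED light bulb: 0.007 kW × 80 h = 0.56 kWh
television: 0.065 kW × 28 h = 1.82 kWh
Total energy = 177.772 kWh
Cost = 177.772 × $0.18 = $32.00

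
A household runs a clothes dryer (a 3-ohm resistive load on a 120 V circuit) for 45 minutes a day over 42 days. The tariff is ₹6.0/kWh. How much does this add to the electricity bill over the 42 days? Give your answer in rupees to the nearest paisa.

Power = V²/R = 120²/3 = 4800 W = 4.8 kW
Runtime = 45 min × 42 = 1890 min = 31.5 h
Energy = 4.8 kW × 31.5 h = 151.2 kWh
Cost = 151.2 kWh × ₹6.0/kWh = ₹907.20

₹907.20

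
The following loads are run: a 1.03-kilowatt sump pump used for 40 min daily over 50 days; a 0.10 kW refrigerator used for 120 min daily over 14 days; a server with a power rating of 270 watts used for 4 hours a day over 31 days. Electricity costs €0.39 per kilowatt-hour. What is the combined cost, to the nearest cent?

sump pump: Runtime = 40 min × 50 = 2000 min = 33.333333… h
sump pump: 1.03 kW × 33.333333… h = 34.333333… kWh
refrigerator: Runtime = 120 min × 14 = 1680 min = 28 h
refrigerator: 0.1 kW × 28 h = 2.8 kWh
server: Runtime = 4 h/day × 31 days = 124 h
server: 0.27 kW × 124 h = 33.48 kWh
Total energy = 70.613333… kWh
Cost = 70.613333… × €0.39 = €27.54

€27.54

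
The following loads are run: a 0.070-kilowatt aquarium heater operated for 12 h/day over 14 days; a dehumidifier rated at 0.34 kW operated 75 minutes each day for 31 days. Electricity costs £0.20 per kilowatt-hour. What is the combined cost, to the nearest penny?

£4.99

aquarium heater: Runtime = 12 h/day × 14 days = 168 h
aquarium heater: 0.07 kW × 168 h = 11.76 kWh
dehumidifier: Runtime = 75 min × 31 = 2325 min = 38.75 h
dehumidifier: 0.34 kW × 38.75 h = 13.175 kWh
Total energy = 24.935 kWh
Cost = 24.935 × £0.20 = £4.99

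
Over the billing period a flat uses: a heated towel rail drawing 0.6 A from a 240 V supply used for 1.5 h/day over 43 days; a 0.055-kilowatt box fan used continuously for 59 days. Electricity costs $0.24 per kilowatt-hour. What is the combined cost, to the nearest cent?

$20.92

heated towel rail: Power = 0.6 A × 240 V = 144 W = 0.144 kW
heated towel rail: Runtime = 1.5 h/day × 43 days = 64.5 h
heated towel rail: 0.144 kW × 64.5 h = 9.288 kWh
box fan: Runtime = 24 h × 59 = 1416 h
box fan: 0.055 kW × 1416 h = 77.88 kWh
Total energy = 87.168 kWh
Cost = 87.168 × $0.24 = $20.92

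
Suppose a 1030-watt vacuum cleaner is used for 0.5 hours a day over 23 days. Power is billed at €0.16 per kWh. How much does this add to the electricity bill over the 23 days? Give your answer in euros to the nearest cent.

€1.90

Runtime = 0.5 h/day × 23 days = 11.5 h
Energy = 1.03 kW × 11.5 h = 11.845 kWh
Cost = 11.845 kWh × €0.16/kWh = €1.90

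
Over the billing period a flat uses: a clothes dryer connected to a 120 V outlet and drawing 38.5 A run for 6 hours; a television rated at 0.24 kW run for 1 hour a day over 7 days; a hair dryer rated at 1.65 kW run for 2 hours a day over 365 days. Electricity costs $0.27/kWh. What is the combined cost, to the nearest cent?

clothes dryer: Power = 38.5 A × 120 V = 4620 W = 4.62 kW
clothes dryer: 4.62 kW × 6 h = 27.72 kWh
television: Runtime = 1 h/day × 7 days = 7 h
television: 0.24 kW × 7 h = 1.68 kWh
hair dryer: Runtime = 2 h/day × 365 days = 730 h
hair dryer: 1.65 kW × 730 h = 1204.5 kWh
Total energy = 1233.9 kWh
Cost = 1233.9 × $0.27 = $333.15

$333.15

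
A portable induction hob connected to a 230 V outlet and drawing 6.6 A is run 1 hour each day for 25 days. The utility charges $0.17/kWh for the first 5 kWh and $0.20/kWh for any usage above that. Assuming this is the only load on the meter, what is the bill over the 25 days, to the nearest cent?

Power = 6.6 A × 230 V = 1518 W = 1.518 kW
Runtime = 1 h/day × 25 days = 25 h
Energy = 1.518 kW × 25 h = 37.95 kWh
Tier 1 (0–5 kWh): 5 × $0.17 = $0.85
Above 5 kWh: 32.95 × $0.20 = $6.59
Bill = $7.44

$7.44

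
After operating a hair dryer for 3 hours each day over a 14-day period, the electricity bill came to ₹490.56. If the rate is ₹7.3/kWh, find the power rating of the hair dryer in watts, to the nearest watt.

1600 W

Energy = ₹490.56 ÷ ₹7.3/kWh = 67.2 kWh
Runtime = 3 h/day × 14 days = 42 h
Power = 67.2 kWh ÷ 42 h = 1.6 kW = 1600 W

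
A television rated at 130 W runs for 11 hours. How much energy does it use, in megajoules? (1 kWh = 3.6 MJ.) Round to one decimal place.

Energy = 0.13 kW × 11 h = 1.43 kWh
= 1.43 × 3.6 MJ = 5.1 MJ

5.1 MJ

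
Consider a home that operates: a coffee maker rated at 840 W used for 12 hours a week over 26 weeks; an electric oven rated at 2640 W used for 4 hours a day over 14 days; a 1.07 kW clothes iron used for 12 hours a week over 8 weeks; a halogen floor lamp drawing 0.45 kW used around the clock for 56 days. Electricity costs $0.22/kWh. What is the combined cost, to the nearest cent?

coffee maker: Runtime = 12 h/week × 26 weeks = 312 h
coffee maker: 0.84 kW × 312 h = 262.08 kWh
electric oven: Runtime = 4 h/day × 14 days = 56 h
electric oven: 2.64 kW × 56 h = 147.84 kWh
clothes iron: Runtime = 12 h/week × 8 weeks = 96 h
clothes iron: 1.07 kW × 96 h = 102.72 kWh
halogen floor lamp: Runtime = 24 h × 56 = 1344 h
halogen floor lamp: 0.45 kW × 1344 h = 604.8 kWh
Total energy = 1117.44 kWh
Cost = 1117.44 × $0.22 = $245.84

$245.84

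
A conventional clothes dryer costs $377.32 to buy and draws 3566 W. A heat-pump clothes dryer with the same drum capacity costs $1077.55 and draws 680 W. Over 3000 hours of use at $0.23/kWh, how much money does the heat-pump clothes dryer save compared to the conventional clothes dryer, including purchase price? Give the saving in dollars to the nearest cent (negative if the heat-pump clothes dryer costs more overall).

$1291.11

conventional clothes dryer: $377.32 + (3566/1000) kW × 3000 h × $0.23 = $377.32 + $2460.54 = $2837.86
heat-pump clothes dryer: $1077.55 + (680/1000) kW × 3000 h × $0.23 = $1077.55 + $469.2 = $1546.75
Saving = $2837.86 − $1546.75 = $1291.11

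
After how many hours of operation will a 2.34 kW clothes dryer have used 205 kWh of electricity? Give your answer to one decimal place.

87.6 h

Hours = 205 kWh ÷ 2.34 kW = 87.6 h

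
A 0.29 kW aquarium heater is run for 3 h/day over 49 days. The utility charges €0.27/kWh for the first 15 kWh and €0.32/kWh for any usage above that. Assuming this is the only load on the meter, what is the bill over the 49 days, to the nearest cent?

Runtime = 3 h/day × 49 days = 147 h
Energy = 0.29 kW × 147 h = 42.63 kWh
Tier 1 (0–15 kWh): 15 × €0.27 = €4.05
Above 15 kWh: 27.63 × €0.32 = €8.8416
Bill = €12.89

€12.89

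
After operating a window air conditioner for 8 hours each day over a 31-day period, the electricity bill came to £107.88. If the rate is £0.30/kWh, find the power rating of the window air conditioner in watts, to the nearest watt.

Energy = £107.88 ÷ £0.30/kWh = 359.6 kWh
Runtime = 8 h/day × 31 days = 248 h
Power = 359.6 kWh ÷ 248 h = 1.45 kW = 1450 W

1450 W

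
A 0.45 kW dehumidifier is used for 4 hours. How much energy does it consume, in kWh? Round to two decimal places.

1.80 kWh

Energy = 0.45 kW × 4 h = 1.8 kWh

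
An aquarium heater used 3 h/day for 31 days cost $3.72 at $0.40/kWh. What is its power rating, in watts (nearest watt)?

100 W

Energy = $3.72 ÷ $0.40/kWh = 9.3 kWh
Runtime = 3 h/day × 31 days = 93 h
Power = 9.3 kWh ÷ 93 h = 0.1 kW = 100 W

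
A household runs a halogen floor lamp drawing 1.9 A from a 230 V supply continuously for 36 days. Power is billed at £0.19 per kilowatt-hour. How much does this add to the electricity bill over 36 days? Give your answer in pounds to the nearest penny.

£71.74

Power = 1.9 A × 230 V = 437 W = 0.437 kW
Runtime = 24 h × 36 = 864 h
Energy = 0.437 kW × 864 h = 377.568 kWh
Cost = 377.568 kWh × £0.19/kWh = £71.74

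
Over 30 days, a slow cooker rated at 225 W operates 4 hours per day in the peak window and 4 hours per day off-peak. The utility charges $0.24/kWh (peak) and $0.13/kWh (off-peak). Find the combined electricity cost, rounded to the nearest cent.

$9.99

Peak energy = 0.225 kW × 4 h × 30 = 27 kWh
Off-peak energy = 0.225 kW × 4 h × 30 = 27 kWh
Cost = 27 × $0.24 + 27 × $0.13 = $6.48 + $3.51 = $9.99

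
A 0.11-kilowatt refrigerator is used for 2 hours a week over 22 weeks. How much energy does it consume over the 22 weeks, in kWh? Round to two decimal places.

Runtime = 2 h/week × 22 weeks = 44 h
Energy = 0.11 kW × 44 h = 4.84 kWh

4.84 kWh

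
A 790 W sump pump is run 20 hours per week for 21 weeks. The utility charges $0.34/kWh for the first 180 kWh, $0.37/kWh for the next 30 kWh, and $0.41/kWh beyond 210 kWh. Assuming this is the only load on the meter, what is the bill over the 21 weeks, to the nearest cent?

Runtime = 20 h/week × 21 weeks = 420 h
Energy = 0.79 kW × 420 h = 331.8 kWh
Tier 1 (0–180 kWh): 180 × $0.34 = $61.2
Tier 2 (180–210 kWh): 30 × $0.37 = $11.1
Above 210 kWh: 121.8 × $0.41 = $49.938
Bill = $122.24

$122.24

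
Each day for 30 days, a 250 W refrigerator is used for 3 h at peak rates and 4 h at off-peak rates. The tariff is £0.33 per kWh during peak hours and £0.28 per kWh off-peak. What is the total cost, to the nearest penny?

Peak energy = 0.25 kW × 3 h × 30 = 22.5 kWh
Off-peak energy = 0.25 kW × 4 h × 30 = 30 kWh
Cost = 22.5 × £0.33 + 30 × £0.28 = £7.425 + £8.4 = £15.83

£15.83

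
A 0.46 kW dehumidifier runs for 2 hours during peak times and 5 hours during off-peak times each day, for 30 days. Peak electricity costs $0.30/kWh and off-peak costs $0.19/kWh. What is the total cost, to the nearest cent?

$21.39

Peak energy = 0.46 kW × 2 h × 30 = 27.6 kWh
Off-peak energy = 0.46 kW × 5 h × 30 = 69 kWh
Cost = 27.6 × $0.30 + 69 × $0.19 = $8.28 + $13.11 = $21.39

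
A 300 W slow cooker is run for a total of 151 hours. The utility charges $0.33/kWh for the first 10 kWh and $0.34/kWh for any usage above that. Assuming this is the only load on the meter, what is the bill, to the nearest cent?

Energy = 0.3 kW × 151 h = 45.3 kWh
Tier 1 (0–10 kWh): 10 × $0.33 = $3.3
Above 10 kWh: 35.3 × $0.34 = $12.002
Bill = $15.30

$15.30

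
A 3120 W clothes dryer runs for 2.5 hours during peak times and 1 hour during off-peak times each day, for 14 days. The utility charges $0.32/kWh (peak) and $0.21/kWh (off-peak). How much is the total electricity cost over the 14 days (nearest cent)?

Peak energy = 3.12 kW × 2.5 h × 14 = 109.2 kWh
Off-peak energy = 3.12 kW × 1 h × 14 = 43.68 kWh
Cost = 109.2 × $0.32 + 43.68 × $0.21 = $34.944 + $9.1728 = $44.12

$44.12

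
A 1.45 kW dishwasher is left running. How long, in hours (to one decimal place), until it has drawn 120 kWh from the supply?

82.8 h

Hours = 120 kWh ÷ 1.45 kW = 82.8 h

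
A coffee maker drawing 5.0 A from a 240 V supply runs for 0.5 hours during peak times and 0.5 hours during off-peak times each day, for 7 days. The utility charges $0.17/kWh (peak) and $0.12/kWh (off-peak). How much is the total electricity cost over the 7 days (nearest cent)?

$1.22

Power = 5.0 A × 240 V = 1200 W = 1.2 kW
Peak energy = 1.2 kW × 0.5 h × 7 = 4.2 kWh
Off-peak energy = 1.2 kW × 0.5 h × 7 = 4.2 kWh
Cost = 4.2 × $0.17 + 4.2 × $0.12 = $0.714 + $0.504 = $1.22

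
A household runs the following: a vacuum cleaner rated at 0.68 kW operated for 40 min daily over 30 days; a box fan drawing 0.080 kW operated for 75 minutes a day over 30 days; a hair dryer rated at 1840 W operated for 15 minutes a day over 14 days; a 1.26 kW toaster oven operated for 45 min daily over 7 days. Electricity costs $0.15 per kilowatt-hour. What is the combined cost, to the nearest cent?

$4.45

vacuum cleaner: Runtime = 40 min × 30 = 1200 min = 20 h
vacuum cleaner: 0.68 kW × 20 h = 13.6 kWh
box fan: Runtime = 75 min × 30 = 2250 min = 37.5 h
box fan: 0.08 kW × 37.5 h = 3 kWh
hair dryer: Runtime = 15 min × 14 = 210 min = 3.5 h
hair dryer: 1.84 kW × 3.5 h = 6.44 kWh
toaster oven: Runtime = 45 min × 7 = 315 min = 5.25 h
toaster oven: 1.26 kW × 5.25 h = 6.615 kWh
Total energy = 29.655 kWh
Cost = 29.655 × $0.15 = $4.45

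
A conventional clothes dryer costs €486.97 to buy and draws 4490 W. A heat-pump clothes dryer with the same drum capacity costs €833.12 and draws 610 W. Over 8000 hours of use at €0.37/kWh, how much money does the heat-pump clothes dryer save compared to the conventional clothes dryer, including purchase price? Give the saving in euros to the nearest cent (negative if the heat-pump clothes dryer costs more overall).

conventional clothes dryer: €486.97 + (4490/1000) kW × 8000 h × €0.37 = €486.97 + €13290.4 = €13777.37
heat-pump clothes dryer: €833.12 + (610/1000) kW × 8000 h × €0.37 = €833.12 + €1805.6 = €2638.72
Saving = €13777.37 − €2638.72 = €11138.65

€11138.65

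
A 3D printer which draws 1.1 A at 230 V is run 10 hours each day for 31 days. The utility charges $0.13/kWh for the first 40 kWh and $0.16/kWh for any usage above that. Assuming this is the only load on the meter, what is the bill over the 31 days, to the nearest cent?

$11.35

Power = 1.1 A × 230 V = 253 W = 0.253 kW
Runtime = 10 h/day × 31 days = 310 h
Energy = 0.253 kW × 310 h = 78.43 kWh
Tier 1 (0–40 kWh): 40 × $0.13 = $5.2
Above 40 kWh: 38.43 × $0.16 = $6.1488
Bill = $11.35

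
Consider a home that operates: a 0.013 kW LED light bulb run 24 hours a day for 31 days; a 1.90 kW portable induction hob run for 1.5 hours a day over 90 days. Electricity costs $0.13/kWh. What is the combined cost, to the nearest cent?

LED light bulb: Runtime = 24 h × 31 = 744 h
LED light bulb: 0.013 kW × 744 h = 9.672 kWh
portable induction hob: Runtime = 1.5 h/day × 90 days = 135 h
portable induction hob: 1.9 kW × 135 h = 256.5 kWh
Total energy = 266.172 kWh
Cost = 266.172 × $0.13 = $34.60

$34.60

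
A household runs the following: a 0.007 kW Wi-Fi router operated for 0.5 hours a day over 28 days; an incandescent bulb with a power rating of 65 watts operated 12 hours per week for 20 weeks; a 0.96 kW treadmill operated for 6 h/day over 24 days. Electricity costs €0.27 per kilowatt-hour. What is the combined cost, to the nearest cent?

€41.56

Wi-Fi router: Runtime = 0.5 h/day × 28 days = 14 h
Wi-Fi router: 0.007 kW × 14 h = 0.098 kWh
incandescent bulb: Runtime = 12 h/week × 20 weeks = 240 h
incandescent bulb: 0.065 kW × 240 h = 15.6 kWh
treadmill: Runtime = 6 h/day × 24 days = 144 h
treadmill: 0.96 kW × 144 h = 138.24 kWh
Total energy = 153.938 kWh
Cost = 153.938 × €0.27 = €41.56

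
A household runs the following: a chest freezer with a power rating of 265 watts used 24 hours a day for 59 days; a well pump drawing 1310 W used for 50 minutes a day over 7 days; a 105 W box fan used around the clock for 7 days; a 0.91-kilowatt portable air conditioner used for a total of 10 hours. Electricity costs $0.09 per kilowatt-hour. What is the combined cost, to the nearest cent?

chest freezer: Runtime = 24 h × 59 = 1416 h
chest freezer: 0.265 kW × 1416 h = 375.24 kWh
well pump: Runtime = 50 min × 7 = 350 min = 5.833333… h
well pump: 1.31 kW × 5.833333… h = 7.641666… kWh
box fan: Runtime = 24 h × 7 = 168 h
box fan: 0.105 kW × 168 h = 17.64 kWh
portable air conditioner: 0.91 kW × 10 h = 9.1 kWh
Total energy = 409.621666… kWh
Cost = 409.621666… × $0.09 = $36.87

$36.87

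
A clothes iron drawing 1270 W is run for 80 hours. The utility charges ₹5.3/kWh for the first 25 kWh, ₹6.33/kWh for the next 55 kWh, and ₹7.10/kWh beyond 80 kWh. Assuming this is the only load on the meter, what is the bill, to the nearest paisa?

₹634.01

Energy = 1.27 kW × 80 h = 101.6 kWh
Tier 1 (0–25 kWh): 25 × ₹5.3 = ₹132.5
Tier 2 (25–80 kWh): 55 × ₹6.33 = ₹348.15
Above 80 kWh: 21.6 × ₹7.10 = ₹153.36
Bill = ₹634.01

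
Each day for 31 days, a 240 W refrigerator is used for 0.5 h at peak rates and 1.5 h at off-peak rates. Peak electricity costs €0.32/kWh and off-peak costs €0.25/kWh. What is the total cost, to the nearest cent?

Peak energy = 0.24 kW × 0.5 h × 31 = 3.72 kWh
Off-peak energy = 0.24 kW × 1.5 h × 31 = 11.16 kWh
Cost = 3.72 × €0.32 + 11.16 × €0.25 = €1.1904 + €2.79 = €3.98

€3.98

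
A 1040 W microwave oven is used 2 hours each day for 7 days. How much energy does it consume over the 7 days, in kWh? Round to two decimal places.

Runtime = 2 h/day × 7 days = 14 h
Energy = 1.04 kW × 14 h = 14.56 kWh

14.56 kWh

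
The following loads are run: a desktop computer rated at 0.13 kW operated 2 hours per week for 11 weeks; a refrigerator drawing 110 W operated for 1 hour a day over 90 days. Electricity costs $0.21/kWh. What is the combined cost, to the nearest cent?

$2.68

desktop computer: Runtime = 2 h/week × 11 weeks = 22 h
desktop computer: 0.13 kW × 22 h = 2.86 kWh
refrigerator: Runtime = 1 h/day × 90 days = 90 h
refrigerator: 0.11 kW × 90 h = 9.9 kWh
Total energy = 12.76 kWh
Cost = 12.76 × $0.21 = $2.68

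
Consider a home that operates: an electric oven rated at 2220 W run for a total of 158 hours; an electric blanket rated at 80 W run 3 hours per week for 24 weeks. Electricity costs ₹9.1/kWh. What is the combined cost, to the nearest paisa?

₹3244.33

electric oven: 2.22 kW × 158 h = 350.76 kWh
electric blanket: Runtime = 3 h/week × 24 weeks = 72 h
electric blanket: 0.08 kW × 72 h = 5.76 kWh
Total energy = 356.52 kWh
Cost = 356.52 × ₹9.1 = ₹3244.33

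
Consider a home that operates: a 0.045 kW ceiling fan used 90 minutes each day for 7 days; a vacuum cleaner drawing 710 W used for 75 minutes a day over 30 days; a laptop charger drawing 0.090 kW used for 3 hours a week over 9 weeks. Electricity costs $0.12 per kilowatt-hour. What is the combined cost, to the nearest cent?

ceiling fan: Runtime = 90 min × 7 = 630 min = 10.5 h
ceiling fan: 0.045 kW × 10.5 h = 0.4725 kWh
vacuum cleaner: Runtime = 75 min × 30 = 2250 min = 37.5 h
vacuum cleaner: 0.71 kW × 37.5 h = 26.625 kWh
laptop charger: Runtime = 3 h/week × 9 weeks = 27 h
laptop charger: 0.09 kW × 27 h = 2.43 kWh
Total energy = 29.5275 kWh
Cost = 29.5275 × $0.12 = $3.54

$3.54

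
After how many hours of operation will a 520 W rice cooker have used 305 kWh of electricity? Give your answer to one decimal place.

Hours = 305 kWh ÷ 0.52 kW = 586.5 h

586.5 h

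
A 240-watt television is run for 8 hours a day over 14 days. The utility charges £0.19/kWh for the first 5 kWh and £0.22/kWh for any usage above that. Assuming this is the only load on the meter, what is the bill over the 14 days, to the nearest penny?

Runtime = 8 h/day × 14 days = 112 h
Energy = 0.24 kW × 112 h = 26.88 kWh
Tier 1 (0–5 kWh): 5 × £0.19 = £0.95
Above 5 kWh: 21.88 × £0.22 = £4.8136
Bill = £5.76

£5.76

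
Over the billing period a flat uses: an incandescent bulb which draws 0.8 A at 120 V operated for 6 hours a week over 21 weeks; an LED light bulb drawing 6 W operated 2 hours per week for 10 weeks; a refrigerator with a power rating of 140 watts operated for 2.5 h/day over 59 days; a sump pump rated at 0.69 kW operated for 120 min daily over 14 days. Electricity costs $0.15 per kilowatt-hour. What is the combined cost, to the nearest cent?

incandescent bulb: Power = 0.8 A × 120 V = 96 W = 0.096 kW
incandescent bulb: Runtime = 6 h/week × 21 weeks = 126 h
incandescent bulb: 0.096 kW × 126 h = 12.096 kWh
LED light bulb: Runtime = 2 h/week × 10 weeks = 20 h
LED light bulb: 0.006 kW × 20 h = 0.12 kWh
refrigerator: Runtime = 2.5 h/day × 59 days = 147.5 h
refrigerator: 0.14 kW × 147.5 h = 20.65 kWh
sump pump: Runtime = 120 min × 14 = 1680 min = 28 h
sump pump: 0.69 kW × 28 h = 19.32 kWh
Total energy = 52.186 kWh
Cost = 52.186 × $0.15 = $7.83

$7.83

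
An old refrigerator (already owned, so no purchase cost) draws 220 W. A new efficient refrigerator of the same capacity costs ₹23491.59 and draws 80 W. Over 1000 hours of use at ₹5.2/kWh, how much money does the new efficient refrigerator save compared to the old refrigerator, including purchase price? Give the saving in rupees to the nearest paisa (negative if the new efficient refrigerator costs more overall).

-₹22763.59

old refrigerator: ₹0.00 + (220/1000) kW × 1000 h × ₹5.2 = ₹0.00 + ₹1144 = ₹1144
new efficient refrigerator: ₹23491.59 + (80/1000) kW × 1000 h × ₹5.2 = ₹23491.59 + ₹416 = ₹23907.59
Saving = ₹1144 − ₹23907.59 = −₹22763.59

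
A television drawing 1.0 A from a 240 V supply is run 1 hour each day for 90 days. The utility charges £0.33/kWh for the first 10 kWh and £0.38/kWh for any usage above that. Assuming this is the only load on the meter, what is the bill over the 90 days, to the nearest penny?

£7.71

Power = 1.0 A × 240 V = 240 W = 0.24 kW
Runtime = 1 h/day × 90 days = 90 h
Energy = 0.24 kW × 90 h = 21.6 kWh
Tier 1 (0–10 kWh): 10 × £0.33 = £3.3
Above 10 kWh: 11.6 × £0.38 = £4.408
Bill = £7.71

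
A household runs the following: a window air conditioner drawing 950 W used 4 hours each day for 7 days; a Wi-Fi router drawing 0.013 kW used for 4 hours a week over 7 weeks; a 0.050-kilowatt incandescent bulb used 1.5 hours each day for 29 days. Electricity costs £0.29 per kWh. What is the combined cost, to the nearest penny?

window air conditioner: Runtime = 4 h/day × 7 days = 28 h
window air conditioner: 0.95 kW × 28 h = 26.6 kWh
Wi-Fi router: Runtime = 4 h/week × 7 weeks = 28 h
Wi-Fi router: 0.013 kW × 28 h = 0.364 kWh
incandescent bulb: Runtime = 1.5 h/day × 29 days = 43.5 h
incandescent bulb: 0.05 kW × 43.5 h = 2.175 kWh
Total energy = 29.139 kWh
Cost = 29.139 × £0.29 = £8.45

£8.45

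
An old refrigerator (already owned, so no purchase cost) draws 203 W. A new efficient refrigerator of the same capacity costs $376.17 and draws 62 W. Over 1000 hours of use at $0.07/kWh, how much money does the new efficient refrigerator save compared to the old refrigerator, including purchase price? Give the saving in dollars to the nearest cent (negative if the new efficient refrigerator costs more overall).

old refrigerator: $0.00 + (203/1000) kW × 1000 h × $0.07 = $0.00 + $14.21 = $14.21
new efficient refrigerator: $376.17 + (62/1000) kW × 1000 h × $0.07 = $376.17 + $4.34 = $380.51
Saving = $14.21 − $380.51 = −$366.3

-$366.30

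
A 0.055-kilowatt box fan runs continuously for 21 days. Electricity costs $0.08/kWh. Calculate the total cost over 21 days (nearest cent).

Runtime = 24 h × 21 = 504 h
Energy = 0.055 kW × 504 h = 27.72 kWh
Cost = 27.72 kWh × $0.08/kWh = $2.22

$2.22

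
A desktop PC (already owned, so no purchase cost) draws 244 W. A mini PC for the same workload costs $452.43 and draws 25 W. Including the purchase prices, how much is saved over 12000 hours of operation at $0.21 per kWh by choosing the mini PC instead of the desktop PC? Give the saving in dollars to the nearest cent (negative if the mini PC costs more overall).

$99.45

desktop PC: $0.00 + (244/1000) kW × 12000 h × $0.21 = $0.00 + $614.88 = $614.88
mini PC: $452.43 + (25/1000) kW × 12000 h × $0.21 = $452.43 + $63 = $515.43
Saving = $614.88 − $515.43 = $99.45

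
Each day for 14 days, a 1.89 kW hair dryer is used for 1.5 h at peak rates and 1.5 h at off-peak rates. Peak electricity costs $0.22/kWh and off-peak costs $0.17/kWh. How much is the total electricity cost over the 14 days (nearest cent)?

Peak energy = 1.89 kW × 1.5 h × 14 = 39.69 kWh
Off-peak energy = 1.89 kW × 1.5 h × 14 = 39.69 kWh
Cost = 39.69 × $0.22 + 39.69 × $0.17 = $8.7318 + $6.7473 = $15.48

$15.48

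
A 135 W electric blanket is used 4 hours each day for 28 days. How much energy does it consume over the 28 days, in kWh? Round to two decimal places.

Runtime = 4 h/day × 28 days = 112 h
Energy = 0.135 kW × 112 h = 15.12 kWh

15.12 kWh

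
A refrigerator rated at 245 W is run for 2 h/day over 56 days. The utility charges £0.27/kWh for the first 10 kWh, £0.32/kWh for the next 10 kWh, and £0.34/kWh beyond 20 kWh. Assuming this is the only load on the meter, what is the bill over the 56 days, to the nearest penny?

Runtime = 2 h/day × 56 days = 112 h
Energy = 0.245 kW × 112 h = 27.44 kWh
Tier 1 (0–10 kWh): 10 × £0.27 = £2.7
Tier 2 (10–20 kWh): 10 × £0.32 = £3.2
Above 20 kWh: 7.44 × £0.34 = £2.5296
Bill = £8.43

£8.43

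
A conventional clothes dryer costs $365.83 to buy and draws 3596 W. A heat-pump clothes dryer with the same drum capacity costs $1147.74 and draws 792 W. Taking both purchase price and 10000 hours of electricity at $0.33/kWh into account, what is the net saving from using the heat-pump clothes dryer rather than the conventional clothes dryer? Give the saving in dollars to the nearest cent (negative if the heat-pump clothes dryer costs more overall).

$8471.29

conventional clothes dryer: $365.83 + (3596/1000) kW × 10000 h × $0.33 = $365.83 + $11866.8 = $12232.63
heat-pump clothes dryer: $1147.74 + (792/1000) kW × 10000 h × $0.33 = $1147.74 + $2613.6 = $3761.34
Saving = $12232.63 − $3761.34 = $8471.29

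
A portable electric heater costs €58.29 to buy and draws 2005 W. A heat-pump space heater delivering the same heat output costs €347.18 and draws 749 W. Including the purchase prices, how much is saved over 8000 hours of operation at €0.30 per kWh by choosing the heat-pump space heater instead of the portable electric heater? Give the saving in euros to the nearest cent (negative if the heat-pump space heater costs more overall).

€2725.51

portable electric heater: €58.29 + (2005/1000) kW × 8000 h × €0.30 = €58.29 + €4812 = €4870.29
heat-pump space heater: €347.18 + (749/1000) kW × 8000 h × €0.30 = €347.18 + €1797.6 = €2144.78
Saving = €4870.29 − €2144.78 = €2725.51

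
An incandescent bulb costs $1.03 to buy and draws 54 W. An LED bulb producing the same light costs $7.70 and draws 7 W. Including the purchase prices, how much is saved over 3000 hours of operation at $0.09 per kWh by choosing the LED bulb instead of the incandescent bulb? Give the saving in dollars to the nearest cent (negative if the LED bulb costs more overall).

$6.02

incandescent bulb: $1.03 + (54/1000) kW × 3000 h × $0.09 = $1.03 + $14.58 = $15.61
LED bulb: $7.70 + (7/1000) kW × 3000 h × $0.09 = $7.70 + $1.89 = $9.59
Saving = $15.61 − $9.59 = $6.02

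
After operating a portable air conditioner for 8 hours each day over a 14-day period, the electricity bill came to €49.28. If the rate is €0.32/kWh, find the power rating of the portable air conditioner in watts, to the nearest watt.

Energy = €49.28 ÷ €0.32/kWh = 154 kWh
Runtime = 8 h/day × 14 days = 112 h
Power = 154 kWh ÷ 112 h = 1.375 kW = 1375 W

1375 W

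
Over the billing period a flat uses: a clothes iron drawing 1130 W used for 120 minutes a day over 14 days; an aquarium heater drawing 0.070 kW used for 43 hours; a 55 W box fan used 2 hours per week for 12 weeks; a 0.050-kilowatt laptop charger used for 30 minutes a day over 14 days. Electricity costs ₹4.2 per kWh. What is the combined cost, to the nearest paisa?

₹152.54

clothes iron: Runtime = 120 min × 14 = 1680 min = 28 h
clothes iron: 1.13 kW × 28 h = 31.64 kWh
aquarium heater: 0.07 kW × 43 h = 3.01 kWh
box fan: Runtime = 2 h/week × 12 weeks = 24 h
box fan: 0.055 kW × 24 h = 1.32 kWh
laptop charger: Runtime = 30 min × 14 = 420 min = 7 h
laptop charger: 0.05 kW × 7 h = 0.35 kWh
Total energy = 36.32 kWh
Cost = 36.32 × ₹4.2 = ₹152.54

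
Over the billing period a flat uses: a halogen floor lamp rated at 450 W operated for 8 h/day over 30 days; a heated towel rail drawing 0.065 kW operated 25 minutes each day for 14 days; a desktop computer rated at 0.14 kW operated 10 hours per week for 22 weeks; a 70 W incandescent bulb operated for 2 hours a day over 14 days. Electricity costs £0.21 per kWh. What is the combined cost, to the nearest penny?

halogen floor lamp: Runtime = 8 h/day × 30 days = 240 h
halogen floor lamp: 0.45 kW × 240 h = 108 kWh
heated towel rail: Runtime = 25 min × 14 = 350 min = 5.833333… h
heated towel rail: 0.065 kW × 5.833333… h = 0.379166… kWh
desktop computer: Runtime = 10 h/week × 22 weeks = 220 h
desktop computer: 0.14 kW × 220 h = 30.8 kWh
incandescent bulb: Runtime = 2 h/day × 14 days = 28 h
incandescent bulb: 0.07 kW × 28 h = 1.96 kWh
Total energy = 141.139166… kWh
Cost = 141.139166… × £0.21 = £29.64

£29.64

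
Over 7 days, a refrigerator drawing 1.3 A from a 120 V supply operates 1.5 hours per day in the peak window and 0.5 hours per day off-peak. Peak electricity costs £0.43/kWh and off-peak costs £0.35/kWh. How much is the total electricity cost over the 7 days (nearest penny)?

Power = 1.3 A × 120 V = 156 W = 0.156 kW
Peak energy = 0.156 kW × 1.5 h × 7 = 1.638 kWh
Off-peak energy = 0.156 kW × 0.5 h × 7 = 0.546 kWh
Cost = 1.638 × £0.43 + 0.546 × £0.35 = £0.70434 + £0.1911 = £0.90

£0.90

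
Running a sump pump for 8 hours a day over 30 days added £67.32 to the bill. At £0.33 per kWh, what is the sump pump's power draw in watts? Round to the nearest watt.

Energy = £67.32 ÷ £0.33/kWh = 204 kWh
Runtime = 8 h/day × 30 days = 240 h
Power = 204 kWh ÷ 240 h = 0.85 kW = 850 W

850 W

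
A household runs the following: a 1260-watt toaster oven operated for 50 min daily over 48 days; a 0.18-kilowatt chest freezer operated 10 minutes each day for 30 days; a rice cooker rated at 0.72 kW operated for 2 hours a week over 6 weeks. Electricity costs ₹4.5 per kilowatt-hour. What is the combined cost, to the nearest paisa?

₹269.73

toaster oven: Runtime = 50 min × 48 = 2400 min = 40 h
toaster oven: 1.26 kW × 40 h = 50.4 kWh
chest freezer: Runtime = 10 min × 30 = 300 min = 5 h
chest freezer: 0.18 kW × 5 h = 0.9 kWh
rice cooker: Runtime = 2 h/week × 6 weeks = 12 h
rice cooker: 0.72 kW × 12 h = 8.64 kWh
Total energy = 59.94 kWh
Cost = 59.94 × ₹4.5 = ₹269.73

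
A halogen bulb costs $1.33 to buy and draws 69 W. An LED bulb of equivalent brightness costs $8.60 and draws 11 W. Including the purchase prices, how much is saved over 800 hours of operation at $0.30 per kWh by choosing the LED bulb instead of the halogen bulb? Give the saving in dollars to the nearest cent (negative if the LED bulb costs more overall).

$6.65

halogen bulb: $1.33 + (69/1000) kW × 800 h × $0.30 = $1.33 + $16.56 = $17.89
LED bulb: $8.60 + (11/1000) kW × 800 h × $0.30 = $8.60 + $2.64 = $11.24
Saving = $17.89 − $11.24 = $6.65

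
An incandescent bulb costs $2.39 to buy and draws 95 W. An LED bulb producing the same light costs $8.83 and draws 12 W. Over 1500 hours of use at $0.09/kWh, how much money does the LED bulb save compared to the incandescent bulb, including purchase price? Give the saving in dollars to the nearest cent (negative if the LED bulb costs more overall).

incandescent bulb: $2.39 + (95/1000) kW × 1500 h × $0.09 = $2.39 + $12.825 = $15.215
LED bulb: $8.83 + (12/1000) kW × 1500 h × $0.09 = $8.83 + $1.62 = $10.45
Saving = $15.215 − $10.45 = $4.765 → $4.77

$4.77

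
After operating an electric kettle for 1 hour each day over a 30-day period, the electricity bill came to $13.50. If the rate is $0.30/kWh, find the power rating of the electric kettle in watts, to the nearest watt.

Energy = $13.50 ÷ $0.30/kWh = 45 kWh
Runtime = 1 h/day × 30 days = 30 h
Power = 45 kWh ÷ 30 h = 1.5 kW = 1500 W

1500 W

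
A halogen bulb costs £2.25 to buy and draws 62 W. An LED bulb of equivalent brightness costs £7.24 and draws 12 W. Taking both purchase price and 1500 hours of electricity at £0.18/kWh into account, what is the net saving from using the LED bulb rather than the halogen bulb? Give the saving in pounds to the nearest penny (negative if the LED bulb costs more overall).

halogen bulb: £2.25 + (62/1000) kW × 1500 h × £0.18 = £2.25 + £16.74 = £18.99
LED bulb: £7.24 + (12/1000) kW × 1500 h × £0.18 = £7.24 + £3.24 = £10.48
Saving = £18.99 − £10.48 = £8.51

£8.51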